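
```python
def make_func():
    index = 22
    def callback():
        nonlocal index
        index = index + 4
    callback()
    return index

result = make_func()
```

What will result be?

Step 1: make_func() sets index = 22.
Step 2: callback() uses nonlocal to modify index in make_func's scope: index = 22 + 4 = 26.
Step 3: make_func() returns the modified index = 26

The answer is 26.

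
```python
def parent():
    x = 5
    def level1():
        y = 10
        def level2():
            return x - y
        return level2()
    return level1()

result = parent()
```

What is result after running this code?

Step 1: x = 5 in parent. y = 10 in level1.
Step 2: level2() reads x = 5 and y = 10 from enclosing scopes.
Step 3: result = 5 - 10 = -5

The answer is -5.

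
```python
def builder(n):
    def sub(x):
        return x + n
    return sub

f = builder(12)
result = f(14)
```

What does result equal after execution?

Step 1: builder(12) creates a closure that captures n = 12.
Step 2: f(14) calls the closure with x = 14, returning 14 + 12 = 26.
Step 3: result = 26

The answer is 26.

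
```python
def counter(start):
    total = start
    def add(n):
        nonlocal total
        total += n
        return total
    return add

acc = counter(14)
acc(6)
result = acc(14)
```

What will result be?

Step 1: counter(14) creates closure with total = 14.
Step 2: First acc(6): total = 14 + 6 = 20.
Step 3: Second acc(14): total = 20 + 14 = 34. result = 34

The answer is 34.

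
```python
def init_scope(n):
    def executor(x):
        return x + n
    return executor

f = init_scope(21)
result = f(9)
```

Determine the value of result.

Step 1: init_scope(21) creates a closure that captures n = 21.
Step 2: f(9) calls the closure with x = 9, returning 9 + 21 = 30.
Step 3: result = 30

The answer is 30.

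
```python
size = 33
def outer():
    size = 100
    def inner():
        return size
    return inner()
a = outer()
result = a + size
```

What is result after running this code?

Step 1: outer() has local size = 100. inner() reads from enclosing.
Step 2: outer() returns 100. Global size = 33 unchanged.
Step 3: result = 100 + 33 = 133

The answer is 133.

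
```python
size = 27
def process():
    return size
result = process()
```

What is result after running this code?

Step 1: size = 27 is defined in the global scope.
Step 2: process() looks up size. No local size exists, so Python checks the global scope via LEGB rule and finds size = 27.
Step 3: result = 27

The answer is 27.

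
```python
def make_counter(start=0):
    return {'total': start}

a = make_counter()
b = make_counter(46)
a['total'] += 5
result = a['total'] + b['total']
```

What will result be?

Step 1: make_counter() returns a new dict each call (immutable default 0).
Step 2: a = {'total': 0}, b = {'total': 46}.
Step 3: a['total'] += 5 = 5. result = 5 + 46 = 51

The answer is 51.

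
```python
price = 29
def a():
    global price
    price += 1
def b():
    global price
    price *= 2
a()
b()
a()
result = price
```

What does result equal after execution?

Step 1: price = 29.
Step 2: a(): price = 29 + 1 = 30.
Step 3: b(): price = 30 * 2 = 60.
Step 4: a(): price = 60 + 1 = 61

The answer is 61.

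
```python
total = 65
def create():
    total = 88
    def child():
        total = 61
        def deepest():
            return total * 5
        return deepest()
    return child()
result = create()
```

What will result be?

Step 1: deepest() looks up total through LEGB: not local, finds total = 61 in enclosing child().
Step 2: Returns 61 * 5 = 305.
Step 3: result = 305

The answer is 305.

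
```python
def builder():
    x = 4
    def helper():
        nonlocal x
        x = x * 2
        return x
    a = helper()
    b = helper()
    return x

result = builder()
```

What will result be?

Step 1: x starts at 4.
Step 2: First helper(): x = 4 * 2 = 8.
Step 3: Second helper(): x = 8 * 2 = 16.
Step 4: result = 16

The answer is 16.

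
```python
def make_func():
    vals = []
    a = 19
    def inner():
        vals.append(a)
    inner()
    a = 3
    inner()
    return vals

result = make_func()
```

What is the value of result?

Step 1: a = 19. inner() appends current a to vals.
Step 2: First inner(): appends 19. Then a = 3.
Step 3: Second inner(): appends 3 (closure sees updated a). result = [19, 3]

The answer is [19, 3].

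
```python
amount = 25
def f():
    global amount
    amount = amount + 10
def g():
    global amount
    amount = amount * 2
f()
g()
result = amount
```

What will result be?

Step 1: amount = 25.
Step 2: f() adds 10: amount = 25 + 10 = 35.
Step 3: g() doubles: amount = 35 * 2 = 70.
Step 4: result = 70

The answer is 70.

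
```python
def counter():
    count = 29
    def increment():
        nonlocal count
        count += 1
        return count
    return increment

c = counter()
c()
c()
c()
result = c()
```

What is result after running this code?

Step 1: counter() creates closure with count = 29.
Step 2: Each c() call increments count via nonlocal. After 4 calls: 29 + 4 = 33.
Step 3: result = 33

The answer is 33.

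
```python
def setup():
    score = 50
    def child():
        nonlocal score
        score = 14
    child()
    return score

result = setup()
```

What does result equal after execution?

Step 1: setup() sets score = 50.
Step 2: child() uses nonlocal to reassign score = 14.
Step 3: result = 14

The answer is 14.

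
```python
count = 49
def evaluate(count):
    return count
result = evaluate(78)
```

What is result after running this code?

Step 1: Global count = 49.
Step 2: evaluate(78) takes parameter count = 78, which shadows the global.
Step 3: result = 78

The answer is 78.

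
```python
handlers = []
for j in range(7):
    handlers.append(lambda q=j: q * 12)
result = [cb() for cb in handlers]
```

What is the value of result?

Step 1: Default arg q=j captures j at each iteration.
Step 2: handlers[k] has q defaulting to k, returns k * 12.
Step 3: result = [0, 12, 24, 36, 48, 60, 72]

The answer is [0, 12, 24, 36, 48, 60, 72].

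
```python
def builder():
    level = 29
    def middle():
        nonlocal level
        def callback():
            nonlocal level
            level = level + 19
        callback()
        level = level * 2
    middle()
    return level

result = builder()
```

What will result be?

Step 1: level = 29.
Step 2: callback() adds 19: level = 29 + 19 = 48.
Step 3: middle() doubles: level = 48 * 2 = 96.
Step 4: result = 96

The answer is 96.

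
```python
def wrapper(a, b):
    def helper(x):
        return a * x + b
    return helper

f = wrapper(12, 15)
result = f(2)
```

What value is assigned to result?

Step 1: wrapper(12, 15) captures a = 12, b = 15.
Step 2: f(2) computes 12 * 2 + 15 = 39.
Step 3: result = 39

The answer is 39.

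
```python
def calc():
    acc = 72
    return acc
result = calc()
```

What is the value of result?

Step 1: calc() defines acc = 72 in its local scope.
Step 2: return acc finds the local variable acc = 72.
Step 3: result = 72

The answer is 72.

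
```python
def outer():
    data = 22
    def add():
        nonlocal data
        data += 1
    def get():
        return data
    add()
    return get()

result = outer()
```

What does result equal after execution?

Step 1: data = 22. add() modifies it via nonlocal, get() reads it.
Step 2: add() makes data = 22 + 1 = 23.
Step 3: get() returns 23. result = 23

The answer is 23.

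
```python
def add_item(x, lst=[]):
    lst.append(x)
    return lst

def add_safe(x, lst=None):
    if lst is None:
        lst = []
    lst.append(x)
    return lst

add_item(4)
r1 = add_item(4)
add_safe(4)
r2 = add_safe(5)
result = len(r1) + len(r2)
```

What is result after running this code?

Step 1: add_item shares mutable default: after 2 calls, lst = [4, 4], len = 2.
Step 2: add_safe creates fresh list each time: r2 = [5], len = 1.
Step 3: result = 2 + 1 = 3

The answer is 3.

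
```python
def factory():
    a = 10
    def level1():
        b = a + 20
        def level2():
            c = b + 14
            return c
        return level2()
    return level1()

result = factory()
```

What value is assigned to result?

Step 1: a = 10. b = a + 20 = 30.
Step 2: c = b + 14 = 30 + 14 = 44.
Step 3: result = 44

The answer is 44.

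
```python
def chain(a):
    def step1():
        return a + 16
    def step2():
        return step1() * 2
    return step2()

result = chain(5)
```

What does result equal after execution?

Step 1: chain(5) captures a = 5.
Step 2: step2() calls step1() which returns 5 + 16 = 21.
Step 3: step2() returns 21 * 2 = 42

The answer is 42.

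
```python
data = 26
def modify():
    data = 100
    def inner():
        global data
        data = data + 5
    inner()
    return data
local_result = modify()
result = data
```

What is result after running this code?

Step 1: Global data = 26. modify() creates local data = 100.
Step 2: inner() declares global data and adds 5: global data = 26 + 5 = 31.
Step 3: modify() returns its local data = 100 (unaffected by inner).
Step 4: result = global data = 31

The answer is 31.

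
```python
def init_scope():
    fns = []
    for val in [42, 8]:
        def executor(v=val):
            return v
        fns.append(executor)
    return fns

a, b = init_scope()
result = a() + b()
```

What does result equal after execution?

Step 1: Default argument v=val captures val at each iteration.
Step 2: a() returns 42 (captured at first iteration), b() returns 8 (captured at second).
Step 3: result = 42 + 8 = 50

The answer is 50.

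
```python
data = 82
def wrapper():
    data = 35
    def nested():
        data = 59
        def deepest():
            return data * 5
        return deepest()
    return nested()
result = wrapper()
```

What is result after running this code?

Step 1: deepest() looks up data through LEGB: not local, finds data = 59 in enclosing nested().
Step 2: Returns 59 * 5 = 295.
Step 3: result = 295

The answer is 295.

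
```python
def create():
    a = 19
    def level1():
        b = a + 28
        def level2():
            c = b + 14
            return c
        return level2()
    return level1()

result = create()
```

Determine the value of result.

Step 1: a = 19. b = a + 28 = 47.
Step 2: c = b + 14 = 47 + 14 = 61.
Step 3: result = 61

The answer is 61.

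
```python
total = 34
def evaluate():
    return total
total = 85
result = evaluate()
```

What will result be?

Step 1: total is first set to 34, then reassigned to 85.
Step 2: evaluate() is called after the reassignment, so it looks up the current global total = 85.
Step 3: result = 85

The answer is 85.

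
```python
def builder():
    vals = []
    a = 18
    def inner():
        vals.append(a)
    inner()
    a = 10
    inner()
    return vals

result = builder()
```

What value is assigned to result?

Step 1: a = 18. inner() appends current a to vals.
Step 2: First inner(): appends 18. Then a = 10.
Step 3: Second inner(): appends 10 (closure sees updated a). result = [18, 10]

The answer is [18, 10].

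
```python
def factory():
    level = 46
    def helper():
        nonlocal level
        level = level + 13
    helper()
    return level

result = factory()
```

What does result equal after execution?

Step 1: factory() sets level = 46.
Step 2: helper() uses nonlocal to modify level in factory's scope: level = 46 + 13 = 59.
Step 3: factory() returns the modified level = 59

The answer is 59.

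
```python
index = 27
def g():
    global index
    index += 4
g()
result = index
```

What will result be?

Step 1: index = 27 globally.
Step 2: g() modifies global index: index += 4 = 31.
Step 3: result = 31

The answer is 31.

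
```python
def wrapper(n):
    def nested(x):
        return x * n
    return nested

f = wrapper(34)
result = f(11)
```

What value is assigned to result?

Step 1: wrapper(34) creates a closure capturing n = 34.
Step 2: f(11) computes 11 * 34 = 374.
Step 3: result = 374

The answer is 374.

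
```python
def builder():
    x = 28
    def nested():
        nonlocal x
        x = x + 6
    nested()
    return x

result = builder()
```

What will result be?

Step 1: builder() sets x = 28.
Step 2: nested() uses nonlocal to modify x in builder's scope: x = 28 + 6 = 34.
Step 3: builder() returns the modified x = 34

The answer is 34.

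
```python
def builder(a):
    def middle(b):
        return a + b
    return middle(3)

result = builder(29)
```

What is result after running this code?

Step 1: builder(29) passes a = 29.
Step 2: middle(3) has b = 3, reads a = 29 from enclosing.
Step 3: result = 29 + 3 = 32

The answer is 32.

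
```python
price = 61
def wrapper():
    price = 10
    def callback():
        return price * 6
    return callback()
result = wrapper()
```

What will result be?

Step 1: wrapper() shadows global price with price = 10.
Step 2: callback() finds price = 10 in enclosing scope, computes 10 * 6 = 60.
Step 3: result = 60

The answer is 60.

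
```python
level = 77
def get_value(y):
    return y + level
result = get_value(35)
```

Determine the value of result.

Step 1: level = 77 is defined globally.
Step 2: get_value(35) uses parameter y = 35 and looks up level from global scope = 77.
Step 3: result = 35 + 77 = 112

The answer is 112.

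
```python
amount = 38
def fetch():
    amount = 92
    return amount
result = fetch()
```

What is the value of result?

Step 1: Global amount = 38.
Step 2: fetch() creates local amount = 92, shadowing the global.
Step 3: Returns local amount = 92. result = 92

The answer is 92.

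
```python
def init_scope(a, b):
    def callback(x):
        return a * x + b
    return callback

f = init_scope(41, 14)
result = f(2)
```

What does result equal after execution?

Step 1: init_scope(41, 14) captures a = 41, b = 14.
Step 2: f(2) computes 41 * 2 + 14 = 96.
Step 3: result = 96

The answer is 96.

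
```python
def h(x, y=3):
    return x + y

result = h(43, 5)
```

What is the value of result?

Step 1: h(43, 5) overrides default y with 5.
Step 2: Returns 43 + 5 = 48.
Step 3: result = 48

The answer is 48.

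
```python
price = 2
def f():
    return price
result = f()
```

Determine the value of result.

Step 1: price = 2 is defined in the global scope.
Step 2: f() looks up price. No local price exists, so Python checks the global scope via LEGB rule and finds price = 2.
Step 3: result = 2

The answer is 2.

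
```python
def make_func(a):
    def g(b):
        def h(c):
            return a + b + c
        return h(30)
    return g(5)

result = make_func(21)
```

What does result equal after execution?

Step 1: a = 21, b = 5, c = 30 across three nested scopes.
Step 2: h() accesses all three via LEGB rule.
Step 3: result = 21 + 5 + 30 = 56

The answer is 56.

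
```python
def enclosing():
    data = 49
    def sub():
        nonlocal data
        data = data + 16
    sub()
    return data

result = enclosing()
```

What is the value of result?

Step 1: enclosing() sets data = 49.
Step 2: sub() uses nonlocal to modify data in enclosing's scope: data = 49 + 16 = 65.
Step 3: enclosing() returns the modified data = 65

The answer is 65.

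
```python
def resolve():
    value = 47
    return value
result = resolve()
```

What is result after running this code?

Step 1: resolve() defines value = 47 in its local scope.
Step 2: return value finds the local variable value = 47.
Step 3: result = 47

The answer is 47.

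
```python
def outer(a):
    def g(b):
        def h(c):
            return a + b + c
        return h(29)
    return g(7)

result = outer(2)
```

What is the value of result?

Step 1: a = 2, b = 7, c = 29 across three nested scopes.
Step 2: h() accesses all three via LEGB rule.
Step 3: result = 2 + 7 + 29 = 38

The answer is 38.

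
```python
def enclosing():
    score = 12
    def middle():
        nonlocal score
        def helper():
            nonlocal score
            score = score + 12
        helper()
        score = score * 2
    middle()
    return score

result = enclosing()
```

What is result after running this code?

Step 1: score = 12.
Step 2: helper() adds 12: score = 12 + 12 = 24.
Step 3: middle() doubles: score = 24 * 2 = 48.
Step 4: result = 48

The answer is 48.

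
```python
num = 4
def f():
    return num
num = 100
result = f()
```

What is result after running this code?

Step 1: num is first set to 4, then reassigned to 100.
Step 2: f() is called after the reassignment, so it looks up the current global num = 100.
Step 3: result = 100

The answer is 100.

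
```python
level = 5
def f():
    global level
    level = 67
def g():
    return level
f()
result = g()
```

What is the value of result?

Step 1: level = 5.
Step 2: f() sets global level = 67.
Step 3: g() reads global level = 67. result = 67

The answer is 67.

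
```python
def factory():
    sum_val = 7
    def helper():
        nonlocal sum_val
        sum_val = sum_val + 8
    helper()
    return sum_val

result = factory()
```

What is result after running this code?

Step 1: factory() sets sum_val = 7.
Step 2: helper() uses nonlocal to modify sum_val in factory's scope: sum_val = 7 + 8 = 15.
Step 3: factory() returns the modified sum_val = 15

The answer is 15.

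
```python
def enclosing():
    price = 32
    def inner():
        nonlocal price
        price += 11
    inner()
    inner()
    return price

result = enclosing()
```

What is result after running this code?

Step 1: price starts at 32.
Step 2: inner() is called 2 times, each adding 11.
Step 3: price = 32 + 11 * 2 = 54

The answer is 54.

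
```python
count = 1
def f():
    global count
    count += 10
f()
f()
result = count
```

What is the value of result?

Step 1: count = 1.
Step 2: First f(): count = 1 + 10 = 11.
Step 3: Second f(): count = 11 + 10 = 21. result = 21

The answer is 21.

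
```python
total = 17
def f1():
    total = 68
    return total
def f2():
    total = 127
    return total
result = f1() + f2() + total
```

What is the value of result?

Step 1: Each function shadows global total with its own local.
Step 2: f1() returns 68, f2() returns 127.
Step 3: Global total = 17 is unchanged. result = 68 + 127 + 17 = 212

The answer is 212.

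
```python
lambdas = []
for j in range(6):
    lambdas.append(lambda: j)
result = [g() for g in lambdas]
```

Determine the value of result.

Step 1: All 6 lambdas share the same variable j.
Step 2: After the loop, j = 5.
Step 3: Each call returns 5. result = [5, 5, 5, 5, 5, 5]

The answer is [5, 5, 5, 5, 5, 5].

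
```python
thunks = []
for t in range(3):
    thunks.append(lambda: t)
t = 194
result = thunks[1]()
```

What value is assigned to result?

Step 1: Lambdas capture the variable t by reference, not by value.
Step 2: After the loop, t is reassigned to 194.
Step 3: thunks[1]() looks up the current t = 194. result = 194

The answer is 194.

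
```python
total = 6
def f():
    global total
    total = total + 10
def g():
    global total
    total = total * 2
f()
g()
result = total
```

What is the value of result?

Step 1: total = 6.
Step 2: f() adds 10: total = 6 + 10 = 16.
Step 3: g() doubles: total = 16 * 2 = 32.
Step 4: result = 32

The answer is 32.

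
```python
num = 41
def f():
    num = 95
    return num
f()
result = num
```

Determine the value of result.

Step 1: Global num = 41.
Step 2: f() creates local num = 95 (shadow, not modification).
Step 3: After f() returns, global num is unchanged. result = 41

The answer is 41.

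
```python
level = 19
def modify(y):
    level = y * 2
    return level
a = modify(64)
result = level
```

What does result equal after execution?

Step 1: Global level = 19.
Step 2: modify(64) creates local level = 64 * 2 = 128.
Step 3: Global level unchanged because no global keyword. result = 19

The answer is 19.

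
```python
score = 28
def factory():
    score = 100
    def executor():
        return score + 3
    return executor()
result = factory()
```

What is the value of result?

Step 1: factory() shadows global score with score = 100.
Step 2: executor() finds score = 100 in enclosing scope, computes 100 + 3 = 103.
Step 3: result = 103

The answer is 103.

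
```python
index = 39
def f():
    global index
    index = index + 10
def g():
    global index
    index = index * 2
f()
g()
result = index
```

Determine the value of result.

Step 1: index = 39.
Step 2: f() adds 10: index = 39 + 10 = 49.
Step 3: g() doubles: index = 49 * 2 = 98.
Step 4: result = 98

The answer is 98.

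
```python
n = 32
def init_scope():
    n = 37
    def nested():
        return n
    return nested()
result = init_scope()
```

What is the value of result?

Step 1: n = 32 globally, but init_scope() defines n = 37 locally.
Step 2: nested() looks up n. Not in local scope, so checks enclosing scope (init_scope) and finds n = 37.
Step 3: result = 37

The answer is 37.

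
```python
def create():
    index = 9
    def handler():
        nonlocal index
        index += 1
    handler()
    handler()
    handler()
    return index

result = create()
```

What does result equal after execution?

Step 1: index starts at 9.
Step 2: handler() is called 3 times, each adding 1.
Step 3: index = 9 + 1 * 3 = 12

The answer is 12.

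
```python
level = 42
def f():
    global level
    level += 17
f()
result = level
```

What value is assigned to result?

Step 1: level = 42 globally.
Step 2: f() modifies global level: level += 17 = 59.
Step 3: result = 59

The answer is 59.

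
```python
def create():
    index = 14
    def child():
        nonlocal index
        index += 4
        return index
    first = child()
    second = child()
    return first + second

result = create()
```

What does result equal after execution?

Step 1: index starts at 14.
Step 2: First call: index = 14 + 4 = 18, returns 18.
Step 3: Second call: index = 18 + 4 = 22, returns 22.
Step 4: result = 18 + 22 = 40

The answer is 40.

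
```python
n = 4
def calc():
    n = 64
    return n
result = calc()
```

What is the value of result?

Step 1: Global n = 4.
Step 2: calc() creates local n = 64, shadowing the global.
Step 3: Returns local n = 64. result = 64

The answer is 64.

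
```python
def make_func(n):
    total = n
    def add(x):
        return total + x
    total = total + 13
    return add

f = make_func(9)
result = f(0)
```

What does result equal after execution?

Step 1: make_func(9) sets total = 9, then total = 9 + 13 = 22.
Step 2: Closures capture by reference, so add sees total = 22.
Step 3: f(0) returns 22 + 0 = 22

The answer is 22.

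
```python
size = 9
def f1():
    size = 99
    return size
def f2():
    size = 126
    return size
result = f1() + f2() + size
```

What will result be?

Step 1: Each function shadows global size with its own local.
Step 2: f1() returns 99, f2() returns 126.
Step 3: Global size = 9 is unchanged. result = 99 + 126 + 9 = 234

The answer is 234.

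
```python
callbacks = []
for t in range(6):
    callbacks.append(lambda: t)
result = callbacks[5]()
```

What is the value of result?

Step 1: The loop creates 6 lambdas, all referencing the same variable t.
Step 2: After the loop, t = 5 (final value).
Step 3: callbacks[5]() looks up t at call time and finds 5. This is the late binding gotcha. result = 5

The answer is 5.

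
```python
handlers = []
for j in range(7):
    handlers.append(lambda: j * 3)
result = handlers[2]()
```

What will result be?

Step 1: All lambdas reference the same variable j (late binding).
Step 2: After the loop, j = 6. Every lambda returns j * 3.
Step 3: handlers[2]() = 6 * 3 = 18

The answer is 18.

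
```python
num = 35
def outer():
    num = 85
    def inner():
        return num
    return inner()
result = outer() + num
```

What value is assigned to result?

Step 1: Global num = 35. outer() shadows with num = 85.
Step 2: inner() returns enclosing num = 85. outer() = 85.
Step 3: result = 85 + global num (35) = 120

The answer is 120.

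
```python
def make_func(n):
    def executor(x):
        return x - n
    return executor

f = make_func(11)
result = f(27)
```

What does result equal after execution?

Step 1: make_func(11) creates a closure capturing n = 11.
Step 2: f(27) computes 27 - 11 = 16.
Step 3: result = 16

The answer is 16.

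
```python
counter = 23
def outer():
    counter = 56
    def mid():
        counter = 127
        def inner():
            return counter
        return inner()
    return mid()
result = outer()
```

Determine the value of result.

Step 1: Three levels of shadowing: global 23, outer 56, mid 127.
Step 2: inner() finds counter = 127 in enclosing mid() scope.
Step 3: result = 127

The answer is 127.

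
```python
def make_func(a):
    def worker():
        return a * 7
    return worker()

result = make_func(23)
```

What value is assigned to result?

Step 1: make_func(23) binds parameter a = 23.
Step 2: worker() accesses a = 23 from enclosing scope.
Step 3: result = 23 * 7 = 161

The answer is 161.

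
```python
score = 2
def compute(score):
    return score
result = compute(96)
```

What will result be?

Step 1: Global score = 2.
Step 2: compute(96) takes parameter score = 96, which shadows the global.
Step 3: result = 96

The answer is 96.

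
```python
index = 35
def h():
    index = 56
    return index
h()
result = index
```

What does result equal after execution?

Step 1: Global index = 35.
Step 2: h() creates local index = 56 (shadow, not modification).
Step 3: After h() returns, global index is unchanged. result = 35

The answer is 35.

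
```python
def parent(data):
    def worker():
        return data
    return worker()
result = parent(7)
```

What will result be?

Step 1: parent(7) binds parameter data = 7.
Step 2: worker() looks up data in enclosing scope and finds the parameter data = 7.
Step 3: result = 7

The answer is 7.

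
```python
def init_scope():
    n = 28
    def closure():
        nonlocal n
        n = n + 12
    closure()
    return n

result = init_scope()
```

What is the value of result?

Step 1: init_scope() sets n = 28.
Step 2: closure() uses nonlocal to modify n in init_scope's scope: n = 28 + 12 = 40.
Step 3: init_scope() returns the modified n = 40

The answer is 40.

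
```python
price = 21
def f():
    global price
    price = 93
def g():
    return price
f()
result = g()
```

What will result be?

Step 1: price = 21.
Step 2: f() sets global price = 93.
Step 3: g() reads global price = 93. result = 93

The answer is 93.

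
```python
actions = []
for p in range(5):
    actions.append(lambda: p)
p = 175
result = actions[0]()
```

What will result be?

Step 1: Lambdas capture the variable p by reference, not by value.
Step 2: After the loop, p is reassigned to 175.
Step 3: actions[0]() looks up the current p = 175. result = 175

The answer is 175.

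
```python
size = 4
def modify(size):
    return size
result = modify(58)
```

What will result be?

Step 1: Global size = 4.
Step 2: modify(58) takes parameter size = 58, which shadows the global.
Step 3: result = 58

The answer is 58.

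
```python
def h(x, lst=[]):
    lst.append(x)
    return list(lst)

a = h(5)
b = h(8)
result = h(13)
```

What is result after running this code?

Step 1: Default list is shared. list() creates copies for return values.
Step 2: Internal list grows: [5] -> [5, 8] -> [5, 8, 13].
Step 3: result = [5, 8, 13]

The answer is [5, 8, 13].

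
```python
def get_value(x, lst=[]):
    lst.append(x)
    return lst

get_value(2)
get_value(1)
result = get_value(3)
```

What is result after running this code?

Step 1: Mutable default argument gotcha! The list [] is created once.
Step 2: Each call appends to the SAME list: [2], [2, 1], [2, 1, 3].
Step 3: result = [2, 1, 3]

The answer is [2, 1, 3].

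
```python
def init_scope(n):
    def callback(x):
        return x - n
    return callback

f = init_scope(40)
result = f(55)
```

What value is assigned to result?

Step 1: init_scope(40) creates a closure capturing n = 40.
Step 2: f(55) computes 55 - 40 = 15.
Step 3: result = 15

The answer is 15.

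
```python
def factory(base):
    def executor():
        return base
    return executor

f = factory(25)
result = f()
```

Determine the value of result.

Step 1: factory(25) creates closure capturing base = 25.
Step 2: f() returns the captured base = 25.
Step 3: result = 25

The answer is 25.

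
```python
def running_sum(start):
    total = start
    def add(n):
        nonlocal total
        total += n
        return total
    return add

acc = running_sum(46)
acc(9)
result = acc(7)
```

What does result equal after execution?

Step 1: running_sum(46) creates closure with total = 46.
Step 2: First acc(9): total = 46 + 9 = 55.
Step 3: Second acc(7): total = 55 + 7 = 62. result = 62

The answer is 62.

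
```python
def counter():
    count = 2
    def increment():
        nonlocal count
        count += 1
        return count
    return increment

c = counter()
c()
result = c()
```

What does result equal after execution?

Step 1: counter() creates closure with count = 2.
Step 2: Each c() call increments count via nonlocal. After 2 calls: 2 + 2 = 4.
Step 3: result = 4

The answer is 4.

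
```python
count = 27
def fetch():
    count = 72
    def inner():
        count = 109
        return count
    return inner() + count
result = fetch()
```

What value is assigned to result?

Step 1: fetch() has local count = 72. inner() has local count = 109.
Step 2: inner() returns its local count = 109.
Step 3: fetch() returns 109 + its own count (72) = 181

The answer is 181.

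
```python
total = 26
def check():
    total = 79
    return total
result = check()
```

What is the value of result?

Step 1: Global total = 26.
Step 2: check() creates local total = 79, shadowing the global.
Step 3: Returns local total = 79. result = 79

The answer is 79.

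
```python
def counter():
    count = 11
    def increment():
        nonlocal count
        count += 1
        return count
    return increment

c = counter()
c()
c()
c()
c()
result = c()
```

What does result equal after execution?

Step 1: counter() creates closure with count = 11.
Step 2: Each c() call increments count via nonlocal. After 5 calls: 11 + 5 = 16.
Step 3: result = 16

The answer is 16.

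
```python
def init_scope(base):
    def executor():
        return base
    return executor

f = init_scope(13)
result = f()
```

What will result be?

Step 1: init_scope(13) creates closure capturing base = 13.
Step 2: f() returns the captured base = 13.
Step 3: result = 13

The answer is 13.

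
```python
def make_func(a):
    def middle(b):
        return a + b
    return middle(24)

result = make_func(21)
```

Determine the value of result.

Step 1: make_func(21) passes a = 21.
Step 2: middle(24) has b = 24, reads a = 21 from enclosing.
Step 3: result = 21 + 24 = 45

The answer is 45.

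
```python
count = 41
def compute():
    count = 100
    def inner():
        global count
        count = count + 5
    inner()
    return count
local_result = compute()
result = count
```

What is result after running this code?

Step 1: Global count = 41. compute() creates local count = 100.
Step 2: inner() declares global count and adds 5: global count = 41 + 5 = 46.
Step 3: compute() returns its local count = 100 (unaffected by inner).
Step 4: result = global count = 46

The answer is 46.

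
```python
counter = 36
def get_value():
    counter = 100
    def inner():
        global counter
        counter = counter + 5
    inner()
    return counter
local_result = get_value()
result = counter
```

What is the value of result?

Step 1: Global counter = 36. get_value() creates local counter = 100.
Step 2: inner() declares global counter and adds 5: global counter = 36 + 5 = 41.
Step 3: get_value() returns its local counter = 100 (unaffected by inner).
Step 4: result = global counter = 41

The answer is 41.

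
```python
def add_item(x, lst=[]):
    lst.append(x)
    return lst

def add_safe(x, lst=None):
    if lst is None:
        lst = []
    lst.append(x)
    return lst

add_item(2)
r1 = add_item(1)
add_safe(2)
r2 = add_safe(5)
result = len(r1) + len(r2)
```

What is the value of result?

Step 1: add_item shares mutable default: after 2 calls, lst = [2, 1], len = 2.
Step 2: add_safe creates fresh list each time: r2 = [5], len = 1.
Step 3: result = 2 + 1 = 3

The answer is 3.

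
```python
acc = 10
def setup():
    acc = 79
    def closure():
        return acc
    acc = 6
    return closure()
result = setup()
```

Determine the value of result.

Step 1: setup() sets acc = 79, then later acc = 6.
Step 2: closure() is called after acc is reassigned to 6. Closures capture variables by reference, not by value.
Step 3: result = 6

The answer is 6.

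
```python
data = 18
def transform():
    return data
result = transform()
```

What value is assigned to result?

Step 1: data = 18 is defined in the global scope.
Step 2: transform() looks up data. No local data exists, so Python checks the global scope via LEGB rule and finds data = 18.
Step 3: result = 18

The answer is 18.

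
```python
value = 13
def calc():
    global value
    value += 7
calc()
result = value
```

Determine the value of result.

Step 1: value = 13 globally.
Step 2: calc() modifies global value: value += 7 = 20.
Step 3: result = 20

The answer is 20.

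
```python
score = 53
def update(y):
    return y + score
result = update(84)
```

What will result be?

Step 1: score = 53 is defined globally.
Step 2: update(84) uses parameter y = 84 and looks up score from global scope = 53.
Step 3: result = 84 + 53 = 137

The answer is 137.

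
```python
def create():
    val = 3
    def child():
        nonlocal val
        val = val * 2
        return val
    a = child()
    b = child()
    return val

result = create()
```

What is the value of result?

Step 1: val starts at 3.
Step 2: First child(): val = 3 * 2 = 6.
Step 3: Second child(): val = 6 * 2 = 12.
Step 4: result = 12

The answer is 12.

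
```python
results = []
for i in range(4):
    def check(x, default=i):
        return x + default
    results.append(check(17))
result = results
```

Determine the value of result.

Step 1: Default argument default=i is evaluated at function definition time.
Step 2: Each iteration creates check with default = current i value.
Step 3: check(17) returns 17 + default. results = [17, 18, 19, 20]

The answer is [17, 18, 19, 20].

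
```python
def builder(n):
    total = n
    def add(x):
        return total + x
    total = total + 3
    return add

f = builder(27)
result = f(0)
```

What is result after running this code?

Step 1: builder(27) sets total = 27, then total = 27 + 3 = 30.
Step 2: Closures capture by reference, so add sees total = 30.
Step 3: f(0) returns 30 + 0 = 30

The answer is 30.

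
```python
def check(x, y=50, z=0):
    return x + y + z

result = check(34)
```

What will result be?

Step 1: check(34) uses defaults y = 50, z = 0.
Step 2: Returns 34 + 50 + 0 = 84.
Step 3: result = 84

The answer is 84.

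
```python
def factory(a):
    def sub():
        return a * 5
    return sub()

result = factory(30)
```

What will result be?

Step 1: factory(30) binds parameter a = 30.
Step 2: sub() accesses a = 30 from enclosing scope.
Step 3: result = 30 * 5 = 150

The answer is 150.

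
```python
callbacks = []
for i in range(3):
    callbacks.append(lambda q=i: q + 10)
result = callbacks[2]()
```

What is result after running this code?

Step 1: Default argument q=i captures i's value at definition time.
Step 2: callbacks[2] was defined when i = 2, so q defaults to 2.
Step 3: result = 2 + 10 = 12 (default arg fixes the late binding issue)

The answer is 12.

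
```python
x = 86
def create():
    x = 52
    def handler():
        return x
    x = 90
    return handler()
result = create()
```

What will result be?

Step 1: create() sets x = 52, then later x = 90.
Step 2: handler() is called after x is reassigned to 90. Closures capture variables by reference, not by value.
Step 3: result = 90

The answer is 90.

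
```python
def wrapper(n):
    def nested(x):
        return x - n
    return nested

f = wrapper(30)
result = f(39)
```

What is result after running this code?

Step 1: wrapper(30) creates a closure capturing n = 30.
Step 2: f(39) computes 39 - 30 = 9.
Step 3: result = 9

The answer is 9.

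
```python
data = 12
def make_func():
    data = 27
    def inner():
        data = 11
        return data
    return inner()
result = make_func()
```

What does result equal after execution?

Step 1: Three scopes define data: global (12), make_func (27), inner (11).
Step 2: inner() has its own local data = 11, which shadows both enclosing and global.
Step 3: result = 11 (local wins in LEGB)

The answer is 11.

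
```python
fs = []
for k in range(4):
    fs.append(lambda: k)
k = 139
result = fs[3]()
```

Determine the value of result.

Step 1: Lambdas capture the variable k by reference, not by value.
Step 2: After the loop, k is reassigned to 139.
Step 3: fs[3]() looks up the current k = 139. result = 139

The answer is 139.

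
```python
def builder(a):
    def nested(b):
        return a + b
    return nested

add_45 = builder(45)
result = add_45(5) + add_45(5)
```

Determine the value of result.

Step 1: add_45 captures a = 45.
Step 2: add_45(5) = 45 + 5 = 50, called twice.
Step 3: result = 50 + 50 = 100

The answer is 100.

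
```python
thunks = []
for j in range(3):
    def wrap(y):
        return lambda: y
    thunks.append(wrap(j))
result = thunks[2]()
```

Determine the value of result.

Step 1: wrap(j) creates a new scope capturing y = j at call time.
Step 2: thunks[2] = wrap(2), so its lambda captures y = 2.
Step 3: result = 2 (closure factory fixes late binding)

The answer is 2.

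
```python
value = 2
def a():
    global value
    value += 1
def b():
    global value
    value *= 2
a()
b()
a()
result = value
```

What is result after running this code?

Step 1: value = 2.
Step 2: a(): value = 2 + 1 = 3.
Step 3: b(): value = 3 * 2 = 6.
Step 4: a(): value = 6 + 1 = 7

The answer is 7.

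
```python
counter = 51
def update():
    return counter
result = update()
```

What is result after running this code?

Step 1: counter = 51 is defined in the global scope.
Step 2: update() looks up counter. No local counter exists, so Python checks the global scope via LEGB rule and finds counter = 51.
Step 3: result = 51

The answer is 51.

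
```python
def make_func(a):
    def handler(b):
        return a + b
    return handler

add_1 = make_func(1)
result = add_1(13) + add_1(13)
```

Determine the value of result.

Step 1: add_1 captures a = 1.
Step 2: add_1(13) = 1 + 13 = 14, called twice.
Step 3: result = 14 + 14 = 28

The answer is 28.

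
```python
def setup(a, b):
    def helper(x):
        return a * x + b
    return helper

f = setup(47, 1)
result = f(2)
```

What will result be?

Step 1: setup(47, 1) captures a = 47, b = 1.
Step 2: f(2) computes 47 * 2 + 1 = 95.
Step 3: result = 95

The answer is 95.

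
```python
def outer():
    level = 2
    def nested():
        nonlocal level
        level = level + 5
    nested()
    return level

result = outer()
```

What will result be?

Step 1: outer() sets level = 2.
Step 2: nested() uses nonlocal to modify level in outer's scope: level = 2 + 5 = 7.
Step 3: outer() returns the modified level = 7

The answer is 7.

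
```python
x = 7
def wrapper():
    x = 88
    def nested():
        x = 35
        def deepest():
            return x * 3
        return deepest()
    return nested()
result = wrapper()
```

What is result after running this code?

Step 1: deepest() looks up x through LEGB: not local, finds x = 35 in enclosing nested().
Step 2: Returns 35 * 3 = 105.
Step 3: result = 105

The answer is 105.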